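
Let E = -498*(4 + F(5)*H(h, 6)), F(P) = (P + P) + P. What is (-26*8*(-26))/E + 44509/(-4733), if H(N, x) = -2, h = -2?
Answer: -10590509/1178517 ≈ -8.9863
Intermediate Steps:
F(P) = 3*P (F(P) = 2*P + P = 3*P)
E = 12948 (E = -498*(4 + (3*5)*(-2)) = -498*(4 + 15*(-2)) = -498*(4 - 30) = -498*(-26) = 12948)
(-26*8*(-26))/E + 44509/(-4733) = (-26*8*(-26))/12948 + 44509/(-4733) = -208*(-26)*(1/12948) + 44509*(-1/4733) = 5408*(1/12948) - 44509/4733 = 104/249 - 44509/4733 = -10590509/1178517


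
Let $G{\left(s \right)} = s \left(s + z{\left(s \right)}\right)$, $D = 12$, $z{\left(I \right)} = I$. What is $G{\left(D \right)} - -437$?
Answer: $725$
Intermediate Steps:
$G{\left(s \right)} = 2 s^{2}$ ($G{\left(s \right)} = s \left(s + s\right) = s 2 s = 2 s^{2}$)
$G{\left(D \right)} - -437 = 2 \cdot 12^{2} - -437 = 2 \cdot 144 + 437 = 288 + 437 = 725$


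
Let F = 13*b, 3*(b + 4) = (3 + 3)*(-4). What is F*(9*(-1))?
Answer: 1404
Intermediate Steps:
b = -12 (b = -4 + ((3 + 3)*(-4))/3 = -4 + (6*(-4))/3 = -4 + (⅓)*(-24) = -4 - 8 = -12)
F = -156 (F = 13*(-12) = -156)
F*(9*(-1)) = -1404*(-1) = -156*(-9) = 1404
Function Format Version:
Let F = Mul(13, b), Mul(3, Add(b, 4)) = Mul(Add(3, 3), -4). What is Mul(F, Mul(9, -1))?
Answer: 1404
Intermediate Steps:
b = -12 (b = Add(-4, Mul(Rational(1, 3), Mul(Add(3, 3), -4))) = Add(-4, Mul(Rational(1, 3), Mul(6, -4))) = Add(-4, Mul(Rational(1, 3), -24)) = Add(-4, -8) = -12)
F = -156 (F = Mul(13, -12) = -156)
Mul(F, Mul(9, -1)) = Mul(-156, Mul(9, -1)) = Mul(-156, -9) = 1404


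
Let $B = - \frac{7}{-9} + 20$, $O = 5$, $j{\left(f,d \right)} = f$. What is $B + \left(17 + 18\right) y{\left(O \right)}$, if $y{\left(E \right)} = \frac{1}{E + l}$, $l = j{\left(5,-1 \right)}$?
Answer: $\frac{437}{18} \approx 24.278$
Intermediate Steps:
$l = 5$
$y{\left(E \right)} = \frac{1}{5 + E}$ ($y{\left(E \right)} = \frac{1}{E + 5} = \frac{1}{5 + E}$)
$B = \frac{187}{9}$ ($B = \left(-7\right) \left(- \frac{1}{9}\right) + 20 = \frac{7}{9} + 20 = \frac{187}{9} \approx 20.778$)
$B + \left(17 + 18\right) y{\left(O \right)} = \frac{187}{9} + \frac{17 + 18}{5 + 5} = \frac{187}{9} + \frac{35}{10} = \frac{187}{9} + 35 \cdot \frac{1}{10} = \frac{187}{9} + \frac{7}{2} = \frac{437}{18}$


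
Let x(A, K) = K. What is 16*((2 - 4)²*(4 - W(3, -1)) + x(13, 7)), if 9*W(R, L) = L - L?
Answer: 368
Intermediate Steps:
W(R, L) = 0 (W(R, L) = (L - L)/9 = (⅑)*0 = 0)
16*((2 - 4)²*(4 - W(3, -1)) + x(13, 7)) = 16*((2 - 4)²*(4 - 1*0) + 7) = 16*((-2)²*(4 + 0) + 7) = 16*(4*4 + 7) = 16*(16 + 7) = 16*23 = 368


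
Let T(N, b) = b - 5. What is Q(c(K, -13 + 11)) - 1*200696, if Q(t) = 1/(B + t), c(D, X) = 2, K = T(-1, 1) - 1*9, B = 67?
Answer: -13848023/69 ≈ -2.0070e+5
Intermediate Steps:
T(N, b) = -5 + b
K = -13 (K = (-5 + 1) - 1*9 = -4 - 9 = -13)
Q(t) = 1/(67 + t)
Q(c(K, -13 + 11)) - 1*200696 = 1/(67 + 2) - 1*200696 = 1/69 - 200696 = -13848023/69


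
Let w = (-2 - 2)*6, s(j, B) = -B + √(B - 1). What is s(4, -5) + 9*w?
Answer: -211 + I*√6 ≈ -211.0 + 2.4495*I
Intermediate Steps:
s(j, B) = √(-1 + B) - B (s(j, B) = -B + √(-1 + B) = √(-1 + B) - B)
w = -24 (w = -4*6 = -24)
s(4, -5) + 9*w = (√(-1 - 5) - 1*(-5)) + 9*(-24) = (√(-6) + 5) - 216 = (I*√6 + 5) - 216 = (5 + I*√6) - 216 = -211 + I*√6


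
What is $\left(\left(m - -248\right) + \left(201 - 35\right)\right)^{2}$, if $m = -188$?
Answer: $51076$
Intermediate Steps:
$\left(\left(m - -248\right) + \left(201 - 35\right)\right)^{2} = \left(\left(-188 - -248\right) + \left(201 - 35\right)\right)^{2} = \left(\left(-188 + 248\right) + 166\right)^{2} = \left(60 + 166\right)^{2} = 226^{2} = 51076$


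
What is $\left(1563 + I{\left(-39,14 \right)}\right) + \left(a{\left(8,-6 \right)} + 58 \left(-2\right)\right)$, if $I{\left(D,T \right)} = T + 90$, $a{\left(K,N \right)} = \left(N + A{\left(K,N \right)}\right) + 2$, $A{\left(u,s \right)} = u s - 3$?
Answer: $1496$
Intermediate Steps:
$A{\left(u,s \right)} = -3 + s u$ ($A{\left(u,s \right)} = s u - 3 = -3 + s u$)
$a{\left(K,N \right)} = -1 + N + K N$ ($a{\left(K,N \right)} = \left(N + \left(-3 + N K\right)\right) + 2 = \left(N + \left(-3 + K N\right)\right) + 2 = \left(-3 + N + K N\right) + 2 = -1 + N + K N$)
$I{\left(D,T \right)} = 90 + T$
$\left(1563 + I{\left(-39,14 \right)}\right) + \left(a{\left(8,-6 \right)} + 58 \left(-2\right)\right) = \left(1563 + \left(90 + 14\right)\right) + \left(\left(-1 - 6 + 8 \left(-6\right)\right) + 58 \left(-2\right)\right) = \left(1563 + 104\right) - 171 = 1667 - 171 = 1496$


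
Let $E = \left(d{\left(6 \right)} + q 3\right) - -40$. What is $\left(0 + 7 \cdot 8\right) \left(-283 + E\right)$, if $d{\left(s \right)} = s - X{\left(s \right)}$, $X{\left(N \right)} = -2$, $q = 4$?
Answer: $-12488$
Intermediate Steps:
$d{\left(s \right)} = 2 + s$ ($d{\left(s \right)} = s - -2 = s + 2 = 2 + s$)
$E = 60$ ($E = \left(\left(2 + 6\right) + 4 \cdot 3\right) - -40 = \left(8 + 12\right) + 40 = 20 + 40 = 60$)
$\left(0 + 7 \cdot 8\right) \left(-283 + E\right) = \left(0 + 7 \cdot 8\right) \left(-283 + 60\right) = \left(0 + 56\right) \left(-223\right) = 56 \left(-223\right) = -12488$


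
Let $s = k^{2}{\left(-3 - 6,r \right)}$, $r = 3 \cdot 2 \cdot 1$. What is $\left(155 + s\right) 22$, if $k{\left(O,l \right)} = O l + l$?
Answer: $54098$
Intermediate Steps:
$r = 6$ ($r = 6 \cdot 1 = 6$)
$k{\left(O,l \right)} = l + O l$
$s = 2304$ ($s = \left(6 \left(1 - 9\right)\right)^{2} = \left(6 \left(-8\right)\right)^{2} = \left(-48\right)^{2} = 2304$)
$\left(155 + s\right) 22 = \left(155 + 2304\right) 22 = 2459 \cdot 22 = 54098$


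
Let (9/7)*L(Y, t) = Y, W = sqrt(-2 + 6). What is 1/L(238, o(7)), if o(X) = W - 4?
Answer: 9/1666 ≈ 0.0054022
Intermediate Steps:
W = 2 (W = sqrt(4) = 2)
o(X) = -2 (o(X) = 2 - 4 = -2)
L(Y, t) = 7*Y/9
1/L(238, o(7)) = 1/((7/9)*238) = 1/(1666/9) = 9/1666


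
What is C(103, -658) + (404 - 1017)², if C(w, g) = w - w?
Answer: 375769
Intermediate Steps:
C(w, g) = 0
C(103, -658) + (404 - 1017)² = 0 + (404 - 1017)² = 0 + (-613)² = 0 + 375769 = 375769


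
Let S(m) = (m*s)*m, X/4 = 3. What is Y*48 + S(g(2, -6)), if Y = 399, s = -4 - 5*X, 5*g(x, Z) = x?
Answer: 478544/25 ≈ 19142.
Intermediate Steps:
X = 12 (X = 4*3 = 12)
g(x, Z) = x/5
s = -64 (s = -4 - 5*12 = -4 - 60 = -64)
S(m) = -64*m**2 (S(m) = (m*(-64))*m = (-64*m)*m = -64*m**2)
Y*48 + S(g(2, -6)) = 399*48 - 64*((1/5)*2)**2 = 19152 - 64*(2/5)**2 = 19152 - 64*4/25 = 19152 - 256/25 = 478544/25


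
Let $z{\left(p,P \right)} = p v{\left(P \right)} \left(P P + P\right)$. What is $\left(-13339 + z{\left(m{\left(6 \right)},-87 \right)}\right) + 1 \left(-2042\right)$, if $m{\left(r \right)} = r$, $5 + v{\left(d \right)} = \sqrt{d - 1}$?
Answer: $-239841 + 89784 i \sqrt{22} \approx -2.3984 \cdot 10^{5} + 4.2112 \cdot 10^{5} i$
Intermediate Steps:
$v{\left(d \right)} = -5 + \sqrt{-1 + d}$ ($v{\left(d \right)} = -5 + \sqrt{d - 1} = -5 + \sqrt{-1 + d}$)
$z{\left(p,P \right)} = p \left(-5 + \sqrt{-1 + P}\right) \left(P + P^{2}\right)$ ($z{\left(p,P \right)} = p \left(-5 + \sqrt{-1 + P}\right) \left(P P + P\right) = p \left(-5 + \sqrt{-1 + P}\right) \left(P^{2} + P\right) = p \left(-5 + \sqrt{-1 + P}\right) \left(P + P^{2}\right)$)
$\left(-13339 + z{\left(m{\left(6 \right)},-87 \right)}\right) + 1 \left(-2042\right) = \left(-13339 - 522 \left(1 - 87\right) \left(-5 + \sqrt{-1 - 87}\right)\right) + 1 \left(-2042\right) = \left(-13339 - 522 \left(-86\right) \left(-5 + \sqrt{-88}\right)\right) - 2042 = \left(-13339 - 522 \left(-86\right) \left(-5 + 2 i \sqrt{22}\right)\right) - 2042 = \left(-13339 - \left(224460 - 89784 i \sqrt{22}\right)\right) - 2042 = \left(-237799 + 89784 i \sqrt{22}\right) - 2042 = -239841 + 89784 i \sqrt{22}$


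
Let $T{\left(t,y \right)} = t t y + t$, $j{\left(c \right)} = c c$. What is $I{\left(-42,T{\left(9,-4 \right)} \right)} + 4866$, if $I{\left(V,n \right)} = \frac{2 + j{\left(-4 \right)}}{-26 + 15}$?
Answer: $\frac{53508}{11} \approx 4864.4$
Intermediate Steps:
$j{\left(c \right)} = c^{2}$
$T{\left(t,y \right)} = t + y t^{2}$ ($T{\left(t,y \right)} = t^{2} y + t = y t^{2} + t = t + y t^{2}$)
$I{\left(V,n \right)} = - \frac{18}{11}$ ($I{\left(V,n \right)} = \frac{2 + \left(-4\right)^{2}}{-26 + 15} = \frac{2 + 16}{-11} = 18 \left(- \frac{1}{11}\right) = - \frac{18}{11}$)
$I{\left(-42,T{\left(9,-4 \right)} \right)} + 4866 = - \frac{18}{11} + 4866 = \frac{53508}{11}$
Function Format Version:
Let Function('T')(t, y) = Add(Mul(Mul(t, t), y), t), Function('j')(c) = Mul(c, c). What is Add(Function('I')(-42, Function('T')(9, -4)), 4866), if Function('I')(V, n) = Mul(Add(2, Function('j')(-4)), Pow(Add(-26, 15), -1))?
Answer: Rational(53508, 11) ≈ 4864.4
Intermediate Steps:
Function('j')(c) = Pow(c, 2)
Function('T')(t, y) = Add(t, Mul(y, Pow(t, 2))) (Function('T')(t, y) = Add(Mul(Pow(t, 2), y), t) = Add(Mul(y, Pow(t, 2)), t) = Add(t, Mul(y, Pow(t, 2))))
Function('I')(V, n) = Rational(-18, 11) (Function('I')(V, n) = Mul(Add(2, Pow(-4, 2)), Pow(Add(-26, 15), -1)) = Mul(Add(2, 16), Pow(-11, -1)) = Mul(18, Rational(-1, 11)) = Rational(-18, 11))
Add(Function('I')(-42, Function('T')(9, -4)), 4866) = Add(Rational(-18, 11), 4866) = Rational(53508, 11)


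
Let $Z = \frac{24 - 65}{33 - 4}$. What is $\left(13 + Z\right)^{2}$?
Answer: $\frac{112896}{841} \approx 134.24$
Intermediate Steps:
$Z = - \frac{41}{29} \approx -1.4138$
$\left(13 + Z\right)^{2} = \left(13 - \frac{41}{29}\right)^{2} = \left(\frac{336}{29}\right)^{2} = \frac{112896}{841}$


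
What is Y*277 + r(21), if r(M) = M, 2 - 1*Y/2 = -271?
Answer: 151263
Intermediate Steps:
Y = 546 (Y = 4 - 2*(-271) = 4 + 542 = 546)
Y*277 + r(21) = 546*277 + 21 = 151242 + 21 = 151263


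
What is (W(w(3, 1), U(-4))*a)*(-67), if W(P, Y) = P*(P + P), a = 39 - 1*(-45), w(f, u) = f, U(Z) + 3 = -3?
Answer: -101304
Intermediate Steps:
U(Z) = -6 (U(Z) = -3 - 3 = -6)
a = 84 (a = 39 + 45 = 84)
W(P, Y) = 2*P**2 (W(P, Y) = P*(2*P) = 2*P**2)
(W(w(3, 1), U(-4))*a)*(-67) = ((2*3**2)*84)*(-67) = ((2*9)*84)*(-67) = (18*84)*(-67) = 1512*(-67) = -101304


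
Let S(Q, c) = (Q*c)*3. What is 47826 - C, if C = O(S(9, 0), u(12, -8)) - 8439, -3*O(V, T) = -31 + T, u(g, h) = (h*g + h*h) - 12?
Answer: 56240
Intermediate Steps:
S(Q, c) = 3*Q*c
u(g, h) = -12 + h² + g*h (u(g, h) = (g*h + h²) - 12 = (h² + g*h) - 12 = -12 + h² + g*h)
O(V, T) = 31/3 - T/3 (O(V, T) = -(-31 + T)/3 = 31/3 - T/3)
C = -8414 (C = (31/3 - (-12 + (-8)² + 12*(-8))/3) - 8439 = (31/3 - (-12 + 64 - 96)/3) - 8439 = (31/3 - ⅓*(-44)) - 8439 = (31/3 + 44/3) - 8439 = 25 - 8439 = -8414)
47826 - C = 47826 - 1*(-8414) = 47826 + 8414 = 56240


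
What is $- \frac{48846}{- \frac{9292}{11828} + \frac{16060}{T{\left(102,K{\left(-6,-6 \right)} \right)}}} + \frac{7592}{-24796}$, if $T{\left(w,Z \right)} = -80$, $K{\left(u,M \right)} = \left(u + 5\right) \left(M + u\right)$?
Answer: $\frac{3576950892938}{14776946837} \approx 242.06$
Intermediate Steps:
$K{\left(u,M \right)} = \left(5 + u\right) \left(M + u\right)$
$- \frac{48846}{- \frac{9292}{11828} + \frac{16060}{T{\left(102,K{\left(-6,-6 \right)} \right)}}} + \frac{7592}{-24796} = - \frac{48846}{- \frac{9292}{11828} + \frac{16060}{-80}} + \frac{7592}{-24796} = - \frac{48846}{\left(-9292\right) \frac{1}{11828} + 16060 \left(- \frac{1}{80}\right)} + 7592 \left(- \frac{1}{24796}\right) = - \frac{48846}{- \frac{2323}{2957} - \frac{803}{4}} - \frac{1898}{6199} = - \frac{48846}{- \frac{2383763}{11828}} - \frac{1898}{6199} = \left(-48846\right) \left(- \frac{11828}{2383763}\right) - \frac{1898}{6199} = \frac{577750488}{2383763} - \frac{1898}{6199} = \frac{3576950892938}{14776946837}$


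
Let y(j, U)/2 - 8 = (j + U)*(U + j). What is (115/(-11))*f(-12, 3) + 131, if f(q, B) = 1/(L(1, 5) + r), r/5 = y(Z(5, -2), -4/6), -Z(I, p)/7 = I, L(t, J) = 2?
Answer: 166042513/1267508 ≈ 131.00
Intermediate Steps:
Z(I, p) = -7*I
y(j, U) = 16 + 2*(U + j)**2 (y(j, U) = 16 + 2*((j + U)*(U + j)) = 16 + 2*((U + j)*(U + j)) = 16 + 2*(U + j)**2)
r = 115210/9 (r = 5*(16 + 2*(-4/6 - 7*5)**2) = 5*(16 + 2*(-4*1/6 - 35)**2) = 5*(16 + 2*(-2/3 - 35)**2) = 5*(16 + 2*(-107/3)**2) = 5*(16 + 2*(11449/9)) = 5*(16 + 22898/9) = 5*(23042/9) = 115210/9 ≈ 12801.)
f(q, B) = 9/115228 (f(q, B) = 1/(2 + 115210/9) = 1/(115228/9) = 9/115228)
(115/(-11))*f(-12, 3) + 131 = (115/(-11))*(9/115228) + 131 = (115*(-1/11))*(9/115228) + 131 = -115/11*9/115228 + 131 = -1035/1267508 + 131 = 166042513/1267508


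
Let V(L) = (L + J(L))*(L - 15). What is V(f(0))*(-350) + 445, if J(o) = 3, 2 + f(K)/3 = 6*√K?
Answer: -21605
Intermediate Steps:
f(K) = -6 + 18*√K (f(K) = -6 + 3*(6*√K) = -6 + 18*√K)
V(L) = (-15 + L)*(3 + L) (V(L) = (L + 3)*(L - 15) = (3 + L)*(-15 + L) = (-15 + L)*(3 + L))
V(f(0))*(-350) + 445 = (-45 + (-6 + 18*√0)² - 12*(-6 + 18*√0))*(-350) + 445 = (-45 + (-6 + 18*0)² - 12*(-6 + 18*0))*(-350) + 445 = (-45 + (-6 + 0)² - 12*(-6 + 0))*(-350) + 445 = (-45 + (-6)² - 12*(-6))*(-350) + 445 = (-45 + 36 + 72)*(-350) + 445 = 63*(-350) + 445 = -22050 + 445 = -21605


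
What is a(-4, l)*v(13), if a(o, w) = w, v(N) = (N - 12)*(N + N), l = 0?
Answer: 0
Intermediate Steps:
v(N) = 2*N*(-12 + N) (v(N) = (-12 + N)*(2*N) = 2*N*(-12 + N))
a(-4, l)*v(13) = 0*(2*13*(-12 + 13)) = 0*(2*13*1) = 0*26 = 0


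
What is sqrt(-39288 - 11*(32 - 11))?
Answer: 3*I*sqrt(4391) ≈ 198.79*I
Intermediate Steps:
sqrt(-39288 - 11*(32 - 11)) = sqrt(-39288 - 11*21) = sqrt(-39288 - 231) = sqrt(-39519) = 3*I*sqrt(4391)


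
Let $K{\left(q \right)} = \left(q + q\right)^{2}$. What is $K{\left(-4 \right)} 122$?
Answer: $7808$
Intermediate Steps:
$K{\left(q \right)} = 4 q^{2}$ ($K{\left(q \right)} = \left(2 q\right)^{2} = 4 q^{2}$)
$K{\left(-4 \right)} 122 = 4 \left(-4\right)^{2} \cdot 122 = 4 \cdot 16 \cdot 122 = 64 \cdot 122 = 7808$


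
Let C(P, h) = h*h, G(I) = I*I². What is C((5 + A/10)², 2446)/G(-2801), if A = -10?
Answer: -5982916/21975528401 ≈ -0.00027225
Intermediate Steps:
G(I) = I³
C(P, h) = h²
C((5 + A/10)², 2446)/G(-2801) = 2446²/((-2801)³) = 5982916/(-21975528401) = 5982916*(-1/21975528401) = -5982916/21975528401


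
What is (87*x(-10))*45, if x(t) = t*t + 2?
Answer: 399330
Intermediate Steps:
x(t) = 2 + t² (x(t) = t² + 2 = 2 + t²)
(87*x(-10))*45 = (87*(2 + (-10)²))*45 = (87*(2 + 100))*45 = (87*102)*45 = 8874*45 = 399330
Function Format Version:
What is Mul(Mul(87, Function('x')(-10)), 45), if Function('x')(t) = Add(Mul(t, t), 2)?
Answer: 399330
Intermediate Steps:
Function('x')(t) = Add(2, Pow(t, 2)) (Function('x')(t) = Add(Pow(t, 2), 2) = Add(2, Pow(t, 2)))
Mul(Mul(87, Function('x')(-10)), 45) = Mul(Mul(87, Add(2, Pow(-10, 2))), 45) = Mul(Mul(87, Add(2, 100)), 45) = Mul(Mul(87, 102), 45) = Mul(8874, 45) = 399330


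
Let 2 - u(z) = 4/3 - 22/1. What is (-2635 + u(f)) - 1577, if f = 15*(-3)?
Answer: -12568/3 ≈ -4189.3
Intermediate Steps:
f = -45
u(z) = 68/3 (u(z) = 2 - (4/3 - 22/1) = 2 - (4*(1/3) - 22*1) = 2 - (4/3 - 22) = 2 - 1*(-62/3) = 2 + 62/3 = 68/3)
(-2635 + u(f)) - 1577 = (-2635 + 68/3) - 1577 = -7837/3 - 1577 = -12568/3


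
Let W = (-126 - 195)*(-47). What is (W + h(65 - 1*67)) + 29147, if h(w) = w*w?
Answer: 44238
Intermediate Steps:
h(w) = w²
W = 15087 (W = -321*(-47) = 15087)
(W + h(65 - 1*67)) + 29147 = (15087 + (65 - 1*67)²) + 29147 = (15087 + (65 - 67)²) + 29147 = (15087 + (-2)²) + 29147 = (15087 + 4) + 29147 = 15091 + 29147 = 44238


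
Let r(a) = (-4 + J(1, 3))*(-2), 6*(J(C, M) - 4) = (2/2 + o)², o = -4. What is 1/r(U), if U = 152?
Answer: -⅓ ≈ -0.33333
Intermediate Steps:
J(C, M) = 11/2 (J(C, M) = 4 + (2/2 - 4)²/6 = 4 + (2*(½) - 4)²/6 = 4 + (1 - 4)²/6 = 4 + (⅙)*(-3)² = 4 + (⅙)*9 = 4 + 3/2 = 11/2)
r(a) = -3 (r(a) = (-4 + 11/2)*(-2) = (3/2)*(-2) = -3)
1/r(U) = 1/(-3) = -⅓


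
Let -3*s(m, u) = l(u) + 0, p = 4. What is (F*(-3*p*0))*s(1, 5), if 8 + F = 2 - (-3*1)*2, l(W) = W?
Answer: 0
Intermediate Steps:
F = 0 (F = -8 + (2 - (-3*1)*2) = -8 + (2 - (-3)*2) = -8 + (2 - 1*(-6)) = -8 + (2 + 6) = -8 + 8 = 0)
s(m, u) = -u/3 (s(m, u) = -(u + 0)/3 = -u/3)
(F*(-3*p*0))*s(1, 5) = (0*(-3*4*0))*(-1/3*5) = (0*(-12*0))*(-5/3) = (0*0)*(-5/3) = 0*(-5/3) = 0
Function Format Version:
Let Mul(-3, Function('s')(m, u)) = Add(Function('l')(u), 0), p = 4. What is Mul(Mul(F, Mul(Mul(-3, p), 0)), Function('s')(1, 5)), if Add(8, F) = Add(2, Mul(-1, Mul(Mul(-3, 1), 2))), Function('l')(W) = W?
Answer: 0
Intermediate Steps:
F = 0 (F = Add(-8, Add(2, Mul(-1, Mul(Mul(-3, 1), 2)))) = Add(-8, Add(2, Mul(-1, Mul(-3, 2)))) = Add(-8, Add(2, Mul(-1, -6))) = Add(-8, Add(2, 6)) = Add(-8, 8) = 0)
Function('s')(m, u) = Mul(Rational(-1, 3), u) (Function('s')(m, u) = Mul(Rational(-1, 3), Add(u, 0)) = Mul(Rational(-1, 3), u))
Mul(Mul(F, Mul(Mul(-3, p), 0)), Function('s')(1, 5)) = Mul(Mul(0, Mul(Mul(-3, 4), 0)), Mul(Rational(-1, 3), 5)) = Mul(Mul(0, Mul(-12, 0)), Rational(-5, 3)) = Mul(Mul(0, 0), Rational(-5, 3)) = Mul(0, Rational(-5, 3)) = 0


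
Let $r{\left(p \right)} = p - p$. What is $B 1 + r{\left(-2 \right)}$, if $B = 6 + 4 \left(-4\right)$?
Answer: $-10$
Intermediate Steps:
$r{\left(p \right)} = 0$
$B = -10$ ($B = 6 - 16 = -10$)
$B 1 + r{\left(-2 \right)} = \left(-10\right) 1 + 0 = -10 + 0 = -10$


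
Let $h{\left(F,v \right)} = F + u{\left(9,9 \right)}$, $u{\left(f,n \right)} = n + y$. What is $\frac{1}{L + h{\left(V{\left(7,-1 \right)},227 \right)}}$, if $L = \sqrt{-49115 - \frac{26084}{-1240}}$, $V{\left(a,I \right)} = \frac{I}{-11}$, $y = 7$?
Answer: $\frac{201190}{617075533} - \frac{121 i \sqrt{4717929990}}{1851226599} \approx 0.00032604 - 0.0044895 i$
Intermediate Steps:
$V{\left(a,I \right)} = - \frac{I}{11}$ ($V{\left(a,I \right)} = I \left(- \frac{1}{11}\right) = - \frac{I}{11}$)
$u{\left(f,n \right)} = 7 + n$ ($u{\left(f,n \right)} = n + 7 = 7 + n$)
$h{\left(F,v \right)} = 16 + F$ ($h{\left(F,v \right)} = F + \left(7 + 9\right) = F + 16 = 16 + F$)
$L = \frac{i \sqrt{4717929990}}{310}$ ($L = \sqrt{-49115 - - \frac{6521}{310}} = \sqrt{-49115 + \frac{6521}{310}} = \sqrt{- \frac{15219129}{310}} = \frac{i \sqrt{4717929990}}{310} \approx 221.57 i$)
$\frac{1}{L + h{\left(V{\left(7,-1 \right)},227 \right)}} = \frac{1}{\frac{i \sqrt{4717929990}}{310} + \left(16 - - \frac{1}{11}\right)} = \frac{1}{\frac{i \sqrt{4717929990}}{310} + \left(16 + \frac{1}{11}\right)} = \frac{1}{\frac{i \sqrt{4717929990}}{310} + \frac{177}{11}} = \frac{1}{\frac{177}{11} + \frac{i \sqrt{4717929990}}{310}}$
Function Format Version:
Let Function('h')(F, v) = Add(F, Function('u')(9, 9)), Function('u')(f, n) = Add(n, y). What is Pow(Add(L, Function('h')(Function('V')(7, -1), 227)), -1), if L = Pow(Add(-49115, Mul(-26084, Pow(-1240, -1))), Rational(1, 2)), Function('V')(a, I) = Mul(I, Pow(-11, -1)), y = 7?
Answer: Add(Rational(201190, 617075533), Mul(Rational(-121, 1851226599), I, Pow(4717929990, Rational(1, 2)))) ≈ Add(0.00032604, Mul(-0.0044895, I))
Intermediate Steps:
Function('V')(a, I) = Mul(Rational(-1, 11), I) (Function('V')(a, I) = Mul(I, Rational(-1, 11)) = Mul(Rational(-1, 11), I))
Function('u')(f, n) = Add(7, n) (Function('u')(f, n) = Add(n, 7) = Add(7, n))
Function('h')(F, v) = Add(16, F) (Function('h')(F, v) = Add(F, Add(7, 9)) = Add(F, 16) = Add(16, F))
L = Mul(Rational(1, 310), I, Pow(4717929990, Rational(1, 2))) (L = Pow(Add(-49115, Mul(-26084, Rational(-1, 1240))), Rational(1, 2)) = Pow(Add(-49115, Rational(6521, 310)), Rational(1, 2)) = Pow(Rational(-15219129, 310), Rational(1, 2)) = Mul(Rational(1, 310), I, Pow(4717929990, Rational(1, 2))) ≈ Mul(221.57, I))
Pow(Add(L, Function('h')(Function('V')(7, -1), 227)), -1) = Pow(Add(Mul(Rational(1, 310), I, Pow(4717929990, Rational(1, 2))), Add(16, Mul(Rational(-1, 11), -1))), -1) = Pow(Add(Mul(Rational(1, 310), I, Pow(4717929990, Rational(1, 2))), Add(16, Rational(1, 11))), -1) = Pow(Add(Mul(Rational(1, 310), I, Pow(4717929990, Rational(1, 2))), Rational(177, 11)), -1) = Pow(Add(Rational(177, 11), Mul(Rational(1, 310), I, Pow(4717929990, Rational(1, 2)))), -1)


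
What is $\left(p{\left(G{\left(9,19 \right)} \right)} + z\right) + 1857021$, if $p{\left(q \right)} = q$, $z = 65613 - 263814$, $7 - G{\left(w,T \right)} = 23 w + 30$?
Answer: $1658590$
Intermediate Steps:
$G{\left(w,T \right)} = -23 - 23 w$ ($G{\left(w,T \right)} = 7 - \left(23 w + 30\right) = 7 - \left(30 + 23 w\right) = -23 - 23 w$)
$z = -198201$
$\left(p{\left(G{\left(9,19 \right)} \right)} + z\right) + 1857021 = \left(\left(-23 - 207\right) - 198201\right) + 1857021 = \left(-230 - 198201\right) + 1857021 = -198431 + 1857021 = 1658590$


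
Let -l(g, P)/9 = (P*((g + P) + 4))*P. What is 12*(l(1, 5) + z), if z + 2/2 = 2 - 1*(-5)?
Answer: -26928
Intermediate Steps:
z = 6 (z = -1 + (2 - 1*(-5)) = -1 + (2 + 5) = -1 + 7 = 6)
l(g, P) = -9*P**2*(4 + P + g) (l(g, P) = -9*P*((g + P) + 4)*P = -9*P*((P + g) + 4)*P = -9*P*(4 + P + g)*P = -9*P**2*(4 + P + g))
12*(l(1, 5) + z) = 12*(9*5**2*(-4 - 1*5 - 1*1) + 6) = 12*(9*25*(-4 - 5 - 1) + 6) = 12*(9*25*(-10) + 6) = 12*(-2250 + 6) = 12*(-2244) = -26928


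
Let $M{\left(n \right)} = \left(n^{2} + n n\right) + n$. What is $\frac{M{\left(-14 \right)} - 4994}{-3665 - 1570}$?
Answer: $\frac{4616}{5235} \approx 0.88176$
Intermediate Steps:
$M{\left(n \right)} = n + 2 n^{2}$ ($M{\left(n \right)} = \left(n^{2} + n^{2}\right) + n = 2 n^{2} + n = n + 2 n^{2}$)
$\frac{M{\left(-14 \right)} - 4994}{-3665 - 1570} = \frac{- 14 \left(1 + 2 \left(-14\right)\right) - 4994}{-3665 - 1570} = \frac{- 14 \left(1 - 28\right) - 4994}{-5235} = \left(\left(-14\right) \left(-27\right) - 4994\right) \left(- \frac{1}{5235}\right) = \left(378 - 4994\right) \left(- \frac{1}{5235}\right) = \left(-4616\right) \left(- \frac{1}{5235}\right) = \frac{4616}{5235}$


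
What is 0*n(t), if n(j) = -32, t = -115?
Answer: 0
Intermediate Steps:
0*n(t) = 0*(-32) = 0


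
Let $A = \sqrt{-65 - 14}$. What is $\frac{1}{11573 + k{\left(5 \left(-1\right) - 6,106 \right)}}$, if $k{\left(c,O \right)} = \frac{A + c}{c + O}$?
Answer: $\frac{20889056}{241746626371} - \frac{19 i \sqrt{79}}{241746626371} \approx 8.6409 \cdot 10^{-5} - 6.9856 \cdot 10^{-10} i$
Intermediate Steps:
$A = i \sqrt{79}$ ($A = \sqrt{-79} = i \sqrt{79} \approx 8.8882 i$)
$k{\left(c,O \right)} = \frac{c + i \sqrt{79}}{O + c}$ ($k{\left(c,O \right)} = \frac{i \sqrt{79} + c}{c + O} = \frac{c + i \sqrt{79}}{O + c}$)
$\frac{1}{11573 + k{\left(5 \left(-1\right) - 6,106 \right)}} = \frac{1}{11573 + \frac{\left(5 \left(-1\right) - 6\right) + i \sqrt{79}}{106 + \left(5 \left(-1\right) - 6\right)}} = \frac{1}{11573 + \frac{\left(-5 - 6\right) + i \sqrt{79}}{106 - 11}} = \frac{1}{11573 + \frac{-11 + i \sqrt{79}}{106 - 11}} = \frac{1}{11573 + \frac{-11 + i \sqrt{79}}{95}} = \frac{1}{11573 - \left(\frac{11}{95} - \frac{i \sqrt{79}}{95}\right)} = \frac{1}{\frac{1099424}{95} + \frac{i \sqrt{79}}{95}}$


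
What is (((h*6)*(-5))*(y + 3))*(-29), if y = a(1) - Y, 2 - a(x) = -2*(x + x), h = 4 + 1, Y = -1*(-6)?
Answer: 13050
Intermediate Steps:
Y = 6
h = 5
a(x) = 2 + 4*x (a(x) = 2 - (-2)*(x + x) = 2 - (-2)*2*x = 2 - (-4)*x = 2 + 4*x)
y = 0 (y = (2 + 4*1) - 1*6 = (2 + 4) - 6 = 6 - 6 = 0)
(((h*6)*(-5))*(y + 3))*(-29) = (((5*6)*(-5))*(0 + 3))*(-29) = ((30*(-5))*3)*(-29) = -150*3*(-29) = -450*(-29) = 13050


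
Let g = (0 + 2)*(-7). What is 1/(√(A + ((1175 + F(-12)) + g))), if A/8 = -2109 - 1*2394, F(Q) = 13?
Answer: -I*√1394/6970 ≈ -0.0053567*I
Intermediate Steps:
g = -14 (g = 2*(-7) = -14)
A = -36024 (A = 8*(-2109 - 1*2394) = 8*(-2109 - 2394) = 8*(-4503) = -36024)
1/(√(A + ((1175 + F(-12)) + g))) = 1/(√(-36024 + ((1175 + 13) - 14))) = 1/(√(-36024 + (1188 - 14))) = 1/(√(-36024 + 1174)) = 1/(√(-34850)) = 1/(5*I*√1394) = -I*√1394/6970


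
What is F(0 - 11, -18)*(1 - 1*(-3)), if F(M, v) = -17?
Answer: -68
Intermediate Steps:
F(0 - 11, -18)*(1 - 1*(-3)) = -17*(1 - 1*(-3)) = -17*(1 + 3) = -17*4 = -68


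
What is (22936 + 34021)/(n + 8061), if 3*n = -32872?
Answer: -170871/8689 ≈ -19.665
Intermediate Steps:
n = -32872/3 (n = (1/3)*(-32872) = -32872/3 ≈ -10957.)
(22936 + 34021)/(n + 8061) = (22936 + 34021)/(-32872/3 + 8061) = 56957/(-8689/3) = 56957*(-3/8689) = -170871/8689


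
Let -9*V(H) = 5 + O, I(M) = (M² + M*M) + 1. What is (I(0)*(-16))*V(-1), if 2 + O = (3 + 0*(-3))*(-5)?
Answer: -64/3 ≈ -21.333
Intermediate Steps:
I(M) = 1 + 2*M² (I(M) = (M² + M²) + 1 = 2*M² + 1 = 1 + 2*M²)
O = -17 (O = -2 + (3 + 0*(-3))*(-5) = -2 + (3 + 0)*(-5) = -2 + 3*(-5) = -2 - 15 = -17)
V(H) = 4/3 (V(H) = -(5 - 17)/9 = -⅑*(-12) = 4/3)
(I(0)*(-16))*V(-1) = ((1 + 2*0²)*(-16))*(4/3) = ((1 + 2*0)*(-16))*(4/3) = ((1 + 0)*(-16))*(4/3) = (1*(-16))*(4/3) = -16*4/3 = -64/3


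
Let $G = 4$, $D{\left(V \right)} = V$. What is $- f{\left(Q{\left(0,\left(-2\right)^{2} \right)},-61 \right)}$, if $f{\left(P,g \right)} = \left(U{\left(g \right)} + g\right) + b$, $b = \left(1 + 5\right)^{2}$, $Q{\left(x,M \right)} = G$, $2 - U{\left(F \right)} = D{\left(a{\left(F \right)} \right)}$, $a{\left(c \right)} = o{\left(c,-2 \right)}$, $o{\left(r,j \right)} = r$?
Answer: $-38$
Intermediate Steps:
$a{\left(c \right)} = c$
$U{\left(F \right)} = 2 - F$
$Q{\left(x,M \right)} = 4$
$b = 36$ ($b = 6^{2} = 36$)
$f{\left(P,g \right)} = 38$ ($f{\left(P,g \right)} = \left(\left(2 - g\right) + g\right) + 36 = 2 + 36 = 38$)
$- f{\left(Q{\left(0,\left(-2\right)^{2} \right)},-61 \right)} = \left(-1\right) 38 = -38$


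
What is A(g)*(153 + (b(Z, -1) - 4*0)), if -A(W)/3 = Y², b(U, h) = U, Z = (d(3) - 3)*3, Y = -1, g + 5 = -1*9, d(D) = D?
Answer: -459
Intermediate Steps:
g = -14 (g = -5 - 1*9 = -5 - 9 = -14)
Z = 0 (Z = (3 - 3)*3 = 0*3 = 0)
A(W) = -3 (A(W) = -3*(-1)² = -3*1 = -3)
A(g)*(153 + (b(Z, -1) - 4*0)) = -3*(153 + (0 - 4*0)) = -3*(153 + (0 + 0)) = -3*(153 + 0) = -3*153 = -459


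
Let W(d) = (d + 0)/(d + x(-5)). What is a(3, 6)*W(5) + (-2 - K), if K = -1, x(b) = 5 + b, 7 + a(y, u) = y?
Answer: -5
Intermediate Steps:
a(y, u) = -7 + y
W(d) = 1 (W(d) = (d + 0)/(d + (5 - 5)) = d/(d + 0) = d/d = 1)
a(3, 6)*W(5) + (-2 - K) = (-7 + 3)*1 + (-2 - 1*(-1)) = -4*1 + (-2 + 1) = -4 - 1 = -5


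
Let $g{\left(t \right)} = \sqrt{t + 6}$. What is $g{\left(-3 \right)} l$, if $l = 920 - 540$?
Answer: $380 \sqrt{3} \approx 658.18$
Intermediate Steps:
$g{\left(t \right)} = \sqrt{6 + t}$
$l = 380$
$g{\left(-3 \right)} l = \sqrt{6 - 3} \cdot 380 = \sqrt{3} \cdot 380 = 380 \sqrt{3}$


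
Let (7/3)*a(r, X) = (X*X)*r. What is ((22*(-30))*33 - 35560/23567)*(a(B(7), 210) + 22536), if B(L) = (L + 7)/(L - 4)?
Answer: -56843537267520/23567 ≈ -2.4120e+9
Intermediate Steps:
B(L) = (7 + L)/(-4 + L)
a(r, X) = 3*r*X²/7 (a(r, X) = 3*((X*X)*r)/7 = 3*(X²*r)/7 = 3*(r*X²)/7 = 3*r*X²/7)
((22*(-30))*33 - 35560/23567)*(a(B(7), 210) + 22536) = ((22*(-30))*33 - 35560/23567)*((3/7)*((7 + 7)/(-4 + 7))*210² + 22536) = (-660*33 - 35560*1/23567)*((3/7)*(14/3)*44100 + 22536) = (-21780 - 35560/23567)*((3/7)*((⅓)*14)*44100 + 22536) = -513324820*((3/7)*(14/3)*44100 + 22536)/23567 = -513324820*(88200 + 22536)/23567 = -513324820/23567*110736 = -56843537267520/23567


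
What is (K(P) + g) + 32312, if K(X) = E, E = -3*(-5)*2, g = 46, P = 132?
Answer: 32388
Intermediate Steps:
E = 30 (E = 15*2 = 30)
K(X) = 30
(K(P) + g) + 32312 = (30 + 46) + 32312 = 76 + 32312 = 32388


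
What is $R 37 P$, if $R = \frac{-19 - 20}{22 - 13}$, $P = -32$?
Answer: $\frac{15392}{3} \approx 5130.7$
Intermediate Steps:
$R = - \frac{13}{3}$ ($R = - \frac{39}{9} = \left(-39\right) \frac{1}{9} = - \frac{13}{3} \approx -4.3333$)
$R 37 P = \left(- \frac{13}{3}\right) 37 \left(-32\right) = \left(- \frac{481}{3}\right) \left(-32\right) = \frac{15392}{3}$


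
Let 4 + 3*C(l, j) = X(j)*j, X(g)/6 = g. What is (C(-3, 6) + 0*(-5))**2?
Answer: 44944/9 ≈ 4993.8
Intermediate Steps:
X(g) = 6*g
C(l, j) = -4/3 + 2*j**2 (C(l, j) = -4/3 + ((6*j)*j)/3 = -4/3 + (6*j**2)/3 = -4/3 + 2*j**2)
(C(-3, 6) + 0*(-5))**2 = ((-4/3 + 2*6**2) + 0*(-5))**2 = ((-4/3 + 2*36) + 0)**2 = ((-4/3 + 72) + 0)**2 = (212/3 + 0)**2 = (212/3)**2 = 44944/9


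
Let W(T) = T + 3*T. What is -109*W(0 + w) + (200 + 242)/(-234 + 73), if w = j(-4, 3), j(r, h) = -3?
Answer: 210146/161 ≈ 1305.3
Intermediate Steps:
w = -3
W(T) = 4*T
-109*W(0 + w) + (200 + 242)/(-234 + 73) = -436*(0 - 3) + (200 + 242)/(-234 + 73) = -436*(-3) + 442/(-161) = -109*(-12) + 442*(-1/161) = 1308 - 442/161 = 210146/161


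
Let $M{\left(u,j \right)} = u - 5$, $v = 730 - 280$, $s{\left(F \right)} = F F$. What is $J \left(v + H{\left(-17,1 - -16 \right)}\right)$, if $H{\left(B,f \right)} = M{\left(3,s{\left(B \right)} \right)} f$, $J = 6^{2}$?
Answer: $14976$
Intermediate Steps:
$J = 36$
$s{\left(F \right)} = F^{2}$
$v = 450$ ($v = 730 - 280 = 450$)
$M{\left(u,j \right)} = -5 + u$
$H{\left(B,f \right)} = - 2 f$ ($H{\left(B,f \right)} = \left(-5 + 3\right) f = - 2 f$)
$J \left(v + H{\left(-17,1 - -16 \right)}\right) = 36 \left(450 - 2 \left(1 - -16\right)\right) = 36 \left(450 - 2 \left(1 + 16\right)\right) = 36 \left(450 - 34\right) = 36 \cdot 416 = 14976$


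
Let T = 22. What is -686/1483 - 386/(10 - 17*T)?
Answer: 161367/269906 ≈ 0.59786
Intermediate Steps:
-686/1483 - 386/(10 - 17*T) = -686/1483 - 386/(10 - 17*22) = -686*1/1483 - 386/(10 - 374) = -686/1483 - 386/(-364) = -686/1483 - 386*(-1/364) = -686/1483 + 193/182 = 161367/269906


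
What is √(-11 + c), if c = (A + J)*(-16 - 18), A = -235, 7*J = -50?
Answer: √402871/7 ≈ 90.674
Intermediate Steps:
J = -50/7 (J = (⅐)*(-50) = -50/7 ≈ -7.1429)
c = 57630/7 (c = (-235 - 50/7)*(-16 - 18) = -1695/7*(-34) = 57630/7 ≈ 8232.9)
√(-11 + c) = √(-11 + 57630/7) = √(57553/7) = √402871/7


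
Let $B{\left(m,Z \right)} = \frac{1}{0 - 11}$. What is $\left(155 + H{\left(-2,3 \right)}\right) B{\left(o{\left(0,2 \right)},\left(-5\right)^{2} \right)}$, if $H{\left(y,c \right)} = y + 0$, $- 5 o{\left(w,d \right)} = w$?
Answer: $- \frac{153}{11} \approx -13.909$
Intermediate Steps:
$o{\left(w,d \right)} = - \frac{w}{5}$
$B{\left(m,Z \right)} = - \frac{1}{11}$ ($B{\left(m,Z \right)} = \frac{1}{-11} = - \frac{1}{11}$)
$H{\left(y,c \right)} = y$
$\left(155 + H{\left(-2,3 \right)}\right) B{\left(o{\left(0,2 \right)},\left(-5\right)^{2} \right)} = \left(155 - 2\right) \left(- \frac{1}{11}\right) = 153 \left(- \frac{1}{11}\right) = - \frac{153}{11}$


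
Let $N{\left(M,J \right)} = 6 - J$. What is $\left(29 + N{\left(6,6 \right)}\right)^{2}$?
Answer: $841$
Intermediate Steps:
$\left(29 + N{\left(6,6 \right)}\right)^{2} = \left(29 + \left(6 - 6\right)\right)^{2} = \left(29 + 0\right)^{2} = 29^{2} = 841$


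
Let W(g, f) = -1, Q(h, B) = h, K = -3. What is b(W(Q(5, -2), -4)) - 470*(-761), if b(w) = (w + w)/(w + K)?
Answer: 715341/2 ≈ 3.5767e+5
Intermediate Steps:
b(w) = 2*w/(-3 + w) (b(w) = (w + w)/(w - 3) = (2*w)/(-3 + w) = 2*w/(-3 + w))
b(W(Q(5, -2), -4)) - 470*(-761) = 2*(-1)/(-3 - 1) - 470*(-761) = 2*(-1)/(-4) + 357670 = 2*(-1)*(-¼) + 357670 = ½ + 357670 = 715341/2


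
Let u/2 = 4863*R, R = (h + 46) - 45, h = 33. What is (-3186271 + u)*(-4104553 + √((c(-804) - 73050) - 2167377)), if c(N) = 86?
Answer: 11720908187611 - 2855587*I*√2240341 ≈ 1.1721e+13 - 4.2742e+9*I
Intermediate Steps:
R = 34 (R = (33 + 46) - 45 = 79 - 45 = 34)
u = 330684 (u = 2*(4863*34) = 2*165342 = 330684)
(-3186271 + u)*(-4104553 + √((c(-804) - 73050) - 2167377)) = (-3186271 + 330684)*(-4104553 + √((86 - 73050) - 2167377)) = -2855587*(-4104553 + √(-72964 - 2167377)) = -2855587*(-4104553 + √(-2240341)) = -2855587*(-4104553 + I*√2240341) = 11720908187611 - 2855587*I*√2240341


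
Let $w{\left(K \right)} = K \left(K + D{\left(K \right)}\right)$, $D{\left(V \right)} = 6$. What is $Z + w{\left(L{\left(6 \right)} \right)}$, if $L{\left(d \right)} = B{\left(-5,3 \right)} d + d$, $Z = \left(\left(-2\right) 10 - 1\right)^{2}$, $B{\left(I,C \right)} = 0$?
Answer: $513$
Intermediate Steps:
$Z = 441$ ($Z = \left(-20 - 1\right)^{2} = \left(-21\right)^{2} = 441$)
$L{\left(d \right)} = d$ ($L{\left(d \right)} = 0 d + d = 0 + d = d$)
$w{\left(K \right)} = K \left(6 + K\right)$ ($w{\left(K \right)} = K \left(K + 6\right) = K \left(6 + K\right)$)
$Z + w{\left(L{\left(6 \right)} \right)} = 441 + 6 \left(6 + 6\right) = 441 + 6 \cdot 12 = 441 + 72 = 513$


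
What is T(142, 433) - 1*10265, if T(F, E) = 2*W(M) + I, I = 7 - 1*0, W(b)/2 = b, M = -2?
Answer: -10266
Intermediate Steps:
W(b) = 2*b
I = 7 (I = 7 + 0 = 7)
T(F, E) = -1 (T(F, E) = 2*(2*(-2)) + 7 = 2*(-4) + 7 = -8 + 7 = -1)
T(142, 433) - 1*10265 = -1 - 1*10265 = -1 - 10265 = -10266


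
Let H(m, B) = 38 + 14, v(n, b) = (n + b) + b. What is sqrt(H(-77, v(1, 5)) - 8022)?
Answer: I*sqrt(7970) ≈ 89.275*I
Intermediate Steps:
v(n, b) = n + 2*b (v(n, b) = (b + n) + b = n + 2*b)
H(m, B) = 52
sqrt(H(-77, v(1, 5)) - 8022) = sqrt(52 - 8022) = sqrt(-7970) = I*sqrt(7970)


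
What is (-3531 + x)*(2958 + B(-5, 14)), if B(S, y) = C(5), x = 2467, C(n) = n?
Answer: -3152632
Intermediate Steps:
B(S, y) = 5
(-3531 + x)*(2958 + B(-5, 14)) = (-3531 + 2467)*(2958 + 5) = -1064*2963 = -3152632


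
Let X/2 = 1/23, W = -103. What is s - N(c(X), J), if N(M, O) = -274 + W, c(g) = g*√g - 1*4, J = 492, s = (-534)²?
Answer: 285533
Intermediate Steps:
X = 2/23 ≈ 0.086957
s = 285156
c(g) = -4 + g^(3/2) (c(g) = g^(3/2) - 4 = -4 + g^(3/2))
N(M, O) = -377 (N(M, O) = -274 - 103 = -377)
s - N(c(X), J) = 285156 - 1*(-377) = 285156 + 377 = 285533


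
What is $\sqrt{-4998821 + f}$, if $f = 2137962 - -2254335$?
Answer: $2 i \sqrt{151631} \approx 778.8 i$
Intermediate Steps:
$f = 4392297$ ($f = 2137962 + 2254335 = 4392297$)
$\sqrt{-4998821 + f} = \sqrt{-4998821 + 4392297} = \sqrt{-606524} = 2 i \sqrt{151631}$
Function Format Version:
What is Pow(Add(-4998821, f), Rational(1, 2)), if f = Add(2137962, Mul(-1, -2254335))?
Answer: Mul(2, I, Pow(151631, Rational(1, 2))) ≈ Mul(778.80, I)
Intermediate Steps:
f = 4392297 (f = Add(2137962, 2254335) = 4392297)
Pow(Add(-4998821, f), Rational(1, 2)) = Pow(Add(-4998821, 4392297), Rational(1, 2)) = Pow(-606524, Rational(1, 2)) = Mul(2, I, Pow(151631, Rational(1, 2)))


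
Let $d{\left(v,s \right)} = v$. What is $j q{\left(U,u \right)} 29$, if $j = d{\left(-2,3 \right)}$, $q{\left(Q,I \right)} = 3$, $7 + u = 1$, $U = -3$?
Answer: $-174$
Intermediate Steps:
$u = -6$ ($u = -7 + 1 = -6$)
$j = -2$
$j q{\left(U,u \right)} 29 = \left(-2\right) 3 \cdot 29 = \left(-6\right) 29 = -174$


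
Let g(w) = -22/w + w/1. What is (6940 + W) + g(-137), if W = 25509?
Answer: 4426766/137 ≈ 32312.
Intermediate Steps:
g(w) = w - 22/w (g(w) = -22/w + w*1 = -22/w + w = w - 22/w)
(6940 + W) + g(-137) = (6940 + 25509) + (-137 - 22/(-137)) = 32449 + (-137 - 22*(-1/137)) = 32449 + (-137 + 22/137) = 32449 - 18747/137 = 4426766/137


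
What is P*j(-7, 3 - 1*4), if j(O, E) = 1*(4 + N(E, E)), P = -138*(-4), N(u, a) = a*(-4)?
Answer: 4416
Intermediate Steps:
N(u, a) = -4*a
P = 552
j(O, E) = 4 - 4*E (j(O, E) = 1*(4 - 4*E) = 4 - 4*E)
P*j(-7, 3 - 1*4) = 552*(4 - 4*(3 - 1*4)) = 552*(4 - 4*(3 - 4)) = 552*(4 - 4*(-1)) = 552*(4 + 4) = 552*8 = 4416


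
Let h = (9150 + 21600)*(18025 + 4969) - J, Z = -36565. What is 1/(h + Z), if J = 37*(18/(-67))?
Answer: 67/47370939311 ≈ 1.4144e-9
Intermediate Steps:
J = -666/67 (J = 37*(18*(-1/67)) = 37*(-18/67) = -666/67 ≈ -9.9403)
h = 47373389166/67 (h = (9150 + 21600)*(18025 + 4969) - 1*(-666/67) = 30750*22994 + 666/67 = 707065500 + 666/67 = 47373389166/67 ≈ 7.0707e+8)
1/(h + Z) = 1/(47373389166/67 - 36565) = 1/(47370939311/67) = 67/47370939311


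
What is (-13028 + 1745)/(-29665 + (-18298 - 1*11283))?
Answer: 11283/59246 ≈ 0.19044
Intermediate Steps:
(-13028 + 1745)/(-29665 + (-18298 - 1*11283)) = -11283/(-29665 + (-18298 - 11283)) = -11283/(-29665 - 29581) = -11283/(-59246) = -11283*(-1/59246) = 11283/59246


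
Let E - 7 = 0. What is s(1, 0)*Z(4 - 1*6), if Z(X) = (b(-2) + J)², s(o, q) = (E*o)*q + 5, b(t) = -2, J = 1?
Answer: 5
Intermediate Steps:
E = 7 (E = 7 + 0 = 7)
s(o, q) = 5 + 7*o*q (s(o, q) = (7*o)*q + 5 = 7*o*q + 5 = 5 + 7*o*q)
Z(X) = 1 (Z(X) = (-2 + 1)² = (-1)² = 1)
s(1, 0)*Z(4 - 1*6) = (5 + 7*1*0)*1 = (5 + 0)*1 = 5*1 = 5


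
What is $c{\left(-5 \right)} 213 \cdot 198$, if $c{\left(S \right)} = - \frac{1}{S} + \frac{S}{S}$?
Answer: $\frac{253044}{5} \approx 50609.0$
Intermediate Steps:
$c{\left(S \right)} = 1 - \frac{1}{S}$ ($c{\left(S \right)} = - \frac{1}{S} + 1 = 1 - \frac{1}{S}$)
$c{\left(-5 \right)} 213 \cdot 198 = \frac{-1 - 5}{-5} \cdot 213 \cdot 198 = \left(- \frac{1}{5}\right) \left(-6\right) 213 \cdot 198 = \frac{6}{5} \cdot 213 \cdot 198 = \frac{1278}{5} \cdot 198 = \frac{253044}{5}$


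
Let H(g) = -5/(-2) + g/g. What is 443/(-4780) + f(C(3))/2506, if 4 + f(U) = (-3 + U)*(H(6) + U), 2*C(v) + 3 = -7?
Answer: -535959/5989340 ≈ -0.089486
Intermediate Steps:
C(v) = -5 (C(v) = -3/2 + (1/2)*(-7) = -3/2 - 7/2 = -5)
H(g) = 7/2 (H(g) = -5*(-1/2) + 1 = 5/2 + 1 = 7/2)
f(U) = -4 + (-3 + U)*(7/2 + U)
443/(-4780) + f(C(3))/2506 = 443/(-4780) + (-29/2 + (-5)**2 + (1/2)*(-5))/2506 = 443*(-1/4780) + (-29/2 + 25 - 5/2)*(1/2506) = -443/4780 + 8*(1/2506) = -443/4780 + 4/1253 = -535959/5989340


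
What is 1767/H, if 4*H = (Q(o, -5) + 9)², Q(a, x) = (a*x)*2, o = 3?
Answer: 2356/147 ≈ 16.027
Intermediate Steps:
Q(a, x) = 2*a*x
H = 441/4 (H = (2*3*(-5) + 9)²/4 = (-30 + 9)²/4 = (¼)*(-21)² = (¼)*441 = 441/4 ≈ 110.25)
1767/H = 1767/(441/4) = 1767*(4/441) = 2356/147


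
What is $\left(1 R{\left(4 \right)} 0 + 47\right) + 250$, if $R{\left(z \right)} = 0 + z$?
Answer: $297$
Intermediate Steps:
$R{\left(z \right)} = z$
$\left(1 R{\left(4 \right)} 0 + 47\right) + 250 = \left(1 \cdot 4 \cdot 0 + 47\right) + 250 = \left(4 \cdot 0 + 47\right) + 250 = \left(0 + 47\right) + 250 = 47 + 250 = 297$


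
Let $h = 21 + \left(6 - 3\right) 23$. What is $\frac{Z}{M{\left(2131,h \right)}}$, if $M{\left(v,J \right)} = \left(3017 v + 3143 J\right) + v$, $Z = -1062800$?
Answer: $- \frac{265700}{1678557} \approx -0.15829$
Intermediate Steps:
$h = 90$ ($h = 21 + \left(6 - 3\right) 23 = 21 + 3 \cdot 23 = 21 + 69 = 90$)
$M{\left(v,J \right)} = 3018 v + 3143 J$
$\frac{Z}{M{\left(2131,h \right)}} = - \frac{1062800}{3018 \cdot 2131 + 3143 \cdot 90} = - \frac{1062800}{6431358 + 282870} = - \frac{1062800}{6714228} = \left(-1062800\right) \frac{1}{6714228} = - \frac{265700}{1678557}$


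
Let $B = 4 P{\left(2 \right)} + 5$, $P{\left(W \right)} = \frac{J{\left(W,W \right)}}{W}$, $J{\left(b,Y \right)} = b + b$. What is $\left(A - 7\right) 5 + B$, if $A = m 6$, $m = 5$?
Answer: $128$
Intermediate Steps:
$J{\left(b,Y \right)} = 2 b$
$P{\left(W \right)} = 2$ ($P{\left(W \right)} = \frac{2 W}{W} = 2$)
$A = 30$ ($A = 5 \cdot 6 = 30$)
$B = 13$ ($B = 4 \cdot 2 + 5 = 8 + 5 = 13$)
$\left(A - 7\right) 5 + B = \left(30 - 7\right) 5 + 13 = 23 \cdot 5 + 13 = 115 + 13 = 128$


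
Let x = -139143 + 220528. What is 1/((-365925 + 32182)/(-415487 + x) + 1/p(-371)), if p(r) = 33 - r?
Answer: 67488604/67583137 ≈ 0.99860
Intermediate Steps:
x = 81385
1/((-365925 + 32182)/(-415487 + x) + 1/p(-371)) = 1/((-365925 + 32182)/(-415487 + 81385) + 1/(33 - 1*(-371))) = 1/(-333743/(-334102) + 1/(33 + 371)) = 1/(-333743*(-1/334102) + 1/404) = 1/(333743/334102 + 1/404) = 1/(67583137/67488604) = 67488604/67583137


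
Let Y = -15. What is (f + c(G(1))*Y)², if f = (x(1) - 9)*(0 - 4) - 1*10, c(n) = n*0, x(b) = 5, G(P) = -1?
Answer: 36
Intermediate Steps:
c(n) = 0
f = 6 (f = (5 - 9)*(0 - 4) - 1*10 = -4*(-4) - 10 = 16 - 10 = 6)
(f + c(G(1))*Y)² = (6 + 0*(-15))² = (6 + 0)² = 6² = 36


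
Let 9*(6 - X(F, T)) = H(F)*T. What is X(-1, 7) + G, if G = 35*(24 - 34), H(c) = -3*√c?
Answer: -344 + 7*I/3 ≈ -344.0 + 2.3333*I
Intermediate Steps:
X(F, T) = 6 + T*√F/3 (X(F, T) = 6 - (-3*√F)*T/9 = 6 - (-1)*T*√F/3 = 6 + T*√F/3)
G = -350 (G = 35*(-10) = -350)
X(-1, 7) + G = (6 + (⅓)*7*√(-1)) - 350 = (6 + (⅓)*7*I) - 350 = (6 + 7*I/3) - 350 = -344 + 7*I/3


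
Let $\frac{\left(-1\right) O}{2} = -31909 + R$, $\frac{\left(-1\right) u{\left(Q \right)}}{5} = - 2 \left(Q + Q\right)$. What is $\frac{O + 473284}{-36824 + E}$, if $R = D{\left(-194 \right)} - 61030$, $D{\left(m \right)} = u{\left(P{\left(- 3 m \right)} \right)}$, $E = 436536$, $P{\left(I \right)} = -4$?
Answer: $\frac{329661}{199856} \approx 1.6495$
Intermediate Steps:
$u{\left(Q \right)} = 20 Q$ ($u{\left(Q \right)} = - 5 \left(- 2 \left(Q + Q\right)\right) = - 5 \left(- 2 \cdot 2 Q\right) = - 5 \left(- 4 Q\right) = 20 Q$)
$D{\left(m \right)} = -80$ ($D{\left(m \right)} = 20 \left(-4\right) = -80$)
$R = -61110$ ($R = -80 - 61030 = -61110$)
$O = 186038$ ($O = - 2 \left(-31909 - 61110\right) = \left(-2\right) \left(-93019\right) = 186038$)
$\frac{O + 473284}{-36824 + E} = \frac{186038 + 473284}{-36824 + 436536} = \frac{659322}{399712} = 659322 \cdot \frac{1}{399712} = \frac{329661}{199856}$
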